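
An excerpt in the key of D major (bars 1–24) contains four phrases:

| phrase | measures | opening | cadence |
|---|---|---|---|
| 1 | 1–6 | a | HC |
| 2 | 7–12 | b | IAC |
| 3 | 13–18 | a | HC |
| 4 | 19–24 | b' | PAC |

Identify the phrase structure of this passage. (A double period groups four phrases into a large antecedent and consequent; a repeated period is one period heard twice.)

parallel double period

Four phrases in two halves: the first half (mm. 1–12) ends with an imperfect authentic cadence, the second (measures 13-24) with a perfect authentic cadence — a large antecedent–consequent pair, i.e. a double period.
Phrase 3 begins with the same material as phrase 1, making it parallel.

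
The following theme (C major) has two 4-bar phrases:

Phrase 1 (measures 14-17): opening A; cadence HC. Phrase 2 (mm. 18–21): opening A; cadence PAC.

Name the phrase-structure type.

Phrase 1 ends with a half cadence (weaker) and phrase 2 with a perfect authentic cadence (stronger): antecedent + consequent = a period.
The two phrases open with the same material (A / A), so the period is parallel.

parallel period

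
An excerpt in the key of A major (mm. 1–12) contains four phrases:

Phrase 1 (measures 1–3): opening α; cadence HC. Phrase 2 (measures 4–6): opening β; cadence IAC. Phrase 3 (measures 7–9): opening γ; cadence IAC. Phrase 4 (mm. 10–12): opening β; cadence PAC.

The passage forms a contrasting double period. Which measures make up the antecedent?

measures 1–6

In a double period the first pair of phrases (ending imperfect authentic cadence) is the large antecedent and the second pair (ending perfect authentic cadence) is the large consequent; the antecedent is measures 1–6.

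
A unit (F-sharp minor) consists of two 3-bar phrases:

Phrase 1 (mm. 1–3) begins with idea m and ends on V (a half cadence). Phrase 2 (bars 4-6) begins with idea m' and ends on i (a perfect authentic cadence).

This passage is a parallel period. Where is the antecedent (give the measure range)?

The antecedent is the phrase ending with the weaker cadence (half cadence, phrase 1) and the consequent the one ending more conclusively (perfect authentic cadence, phrase 2); the antecedent is mm. 1–3.

measures 1–3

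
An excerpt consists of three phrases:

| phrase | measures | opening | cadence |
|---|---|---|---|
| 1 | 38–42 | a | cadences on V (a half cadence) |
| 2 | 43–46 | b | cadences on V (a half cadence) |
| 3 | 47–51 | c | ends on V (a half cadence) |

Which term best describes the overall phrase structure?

The final phrase closes with a half cadence, which is not stronger than the preceding half cadence; the 3 phrases lack an overall antecedent–consequent design and so form a phrase group.

phrase group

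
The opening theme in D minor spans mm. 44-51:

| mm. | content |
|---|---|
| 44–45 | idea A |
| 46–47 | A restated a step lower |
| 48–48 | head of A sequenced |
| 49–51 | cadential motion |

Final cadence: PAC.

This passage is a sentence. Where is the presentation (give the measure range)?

measures 44–47

The presentation of a sentence is the basic idea (measures 44–45) plus its repetition (measures 46–47); the presentation is therefore mm. 44-47.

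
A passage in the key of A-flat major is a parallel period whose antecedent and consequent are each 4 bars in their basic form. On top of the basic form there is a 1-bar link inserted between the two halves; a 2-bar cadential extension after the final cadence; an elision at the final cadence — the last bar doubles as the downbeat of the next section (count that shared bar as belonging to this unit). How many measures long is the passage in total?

Basic parallel period: 4 + 4 = 8 bars.
8 (basic form) + 1 (link) + 2 (cadential extension) = 11.
The elision shares a bar with the next section but does not change this unit's count.

11 measures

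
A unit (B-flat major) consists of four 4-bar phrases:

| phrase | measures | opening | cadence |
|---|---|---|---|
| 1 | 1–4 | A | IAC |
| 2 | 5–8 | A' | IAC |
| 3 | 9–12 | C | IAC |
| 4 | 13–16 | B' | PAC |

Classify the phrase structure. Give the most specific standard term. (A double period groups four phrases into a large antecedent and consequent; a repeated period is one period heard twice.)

contrasting double period

Four phrases in two halves: the first half (mm. 1–8) ends with an imperfect authentic cadence, the second (mm. 9–16) with a perfect authentic cadence — a large antecedent–consequent pair, i.e. a double period.
Phrase 3 begins with different material from phrase 1, making it contrasting.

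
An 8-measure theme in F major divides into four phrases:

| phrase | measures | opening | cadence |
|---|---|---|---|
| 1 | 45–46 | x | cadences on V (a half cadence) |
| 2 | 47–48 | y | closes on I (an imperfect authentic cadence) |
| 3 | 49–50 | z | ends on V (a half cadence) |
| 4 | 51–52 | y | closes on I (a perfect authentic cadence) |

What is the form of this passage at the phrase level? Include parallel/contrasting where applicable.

Four phrases in two halves: the first half (mm. 45-48) ends with an imperfect authentic cadence, the second (bars 49-52) with a perfect authentic cadence — a large antecedent–consequent pair, i.e. a double period.
Phrase 3 begins with different material from phrase 1, making it contrasting.

contrasting double period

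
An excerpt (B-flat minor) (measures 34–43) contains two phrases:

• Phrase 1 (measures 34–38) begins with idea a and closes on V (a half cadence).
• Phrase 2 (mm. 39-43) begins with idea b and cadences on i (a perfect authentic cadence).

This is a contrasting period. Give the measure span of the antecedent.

The phrase ending with the weaker cadence (half cadence) is the antecedent; the one ending more conclusively (perfect authentic cadence) is the consequent. The antecedent is measures 34–38.

measures 34–38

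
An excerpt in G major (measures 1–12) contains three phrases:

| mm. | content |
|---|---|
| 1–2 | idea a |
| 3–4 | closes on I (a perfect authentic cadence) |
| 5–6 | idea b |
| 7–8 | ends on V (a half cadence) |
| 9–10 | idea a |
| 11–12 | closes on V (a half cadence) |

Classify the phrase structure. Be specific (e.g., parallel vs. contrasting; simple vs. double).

phrase group

The final phrase closes with a half cadence, which is not stronger than the preceding half cadence; the 3 phrases lack an overall antecedent–consequent design and so form a phrase group.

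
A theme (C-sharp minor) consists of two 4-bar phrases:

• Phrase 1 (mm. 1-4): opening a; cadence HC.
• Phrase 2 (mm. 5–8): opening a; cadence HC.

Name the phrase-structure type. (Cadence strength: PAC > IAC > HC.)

repeated phrase

Both phrases have the same opening (a) and the same cadence (half cadence): the second is a restatement, not a consequent, so this is a repeated phrase rather than a period.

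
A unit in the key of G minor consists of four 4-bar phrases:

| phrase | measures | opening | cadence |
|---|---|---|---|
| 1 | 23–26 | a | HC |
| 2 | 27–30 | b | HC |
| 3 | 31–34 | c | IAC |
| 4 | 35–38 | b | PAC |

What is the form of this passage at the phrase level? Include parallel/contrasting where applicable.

contrasting double period

Four phrases in two halves: the first half (bars 23–30) ends with a half cadence, the second (mm. 31-38) with a perfect authentic cadence — a large antecedent–consequent pair, i.e. a double period.
Phrase 3 begins with different material from phrase 1, making it contrasting.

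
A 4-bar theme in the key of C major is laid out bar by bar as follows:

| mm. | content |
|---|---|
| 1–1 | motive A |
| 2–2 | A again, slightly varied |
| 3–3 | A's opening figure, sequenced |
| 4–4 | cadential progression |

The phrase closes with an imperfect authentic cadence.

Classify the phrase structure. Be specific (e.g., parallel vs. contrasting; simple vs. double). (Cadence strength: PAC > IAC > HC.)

Basic idea (measure 1) + its repetition (m. 2) form the presentation; fragmentation and cadence (mm. 3–4) form the continuation — the 4-bar whole is a sentence.

sentence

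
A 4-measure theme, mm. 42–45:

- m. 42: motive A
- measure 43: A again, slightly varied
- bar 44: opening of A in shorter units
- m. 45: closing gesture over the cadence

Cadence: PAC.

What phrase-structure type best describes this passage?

sentence

Basic idea (measure 42) + its repetition (bar 43) form the presentation; fragmentation and cadence (measures 44–45) form the continuation — the 4-bar whole is a sentence.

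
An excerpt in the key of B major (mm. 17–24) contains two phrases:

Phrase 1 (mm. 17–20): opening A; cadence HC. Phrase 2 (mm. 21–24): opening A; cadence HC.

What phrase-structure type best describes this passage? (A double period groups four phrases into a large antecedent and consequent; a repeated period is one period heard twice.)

repeated phrase

Both phrases have the same opening (A) and the same cadence (half cadence): the second is a restatement, not a consequent, so this is a repeated phrase rather than a period.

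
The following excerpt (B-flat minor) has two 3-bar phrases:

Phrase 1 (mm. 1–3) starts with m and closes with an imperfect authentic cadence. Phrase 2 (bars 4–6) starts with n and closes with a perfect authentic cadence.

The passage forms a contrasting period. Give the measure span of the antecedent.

measures 1–3

The antecedent is the phrase ending with the weaker cadence (imperfect authentic cadence, phrase 1) and the consequent the one ending more conclusively (perfect authentic cadence, phrase 2); the antecedent is bars 1–3.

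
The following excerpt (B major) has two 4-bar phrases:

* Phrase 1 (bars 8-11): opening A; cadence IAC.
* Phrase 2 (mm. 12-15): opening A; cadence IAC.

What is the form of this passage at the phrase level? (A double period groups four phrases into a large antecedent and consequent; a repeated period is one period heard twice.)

Both phrases have the same opening (A) and the same cadence (imperfect authentic cadence): the second is a restatement, not a consequent, so this is a repeated phrase rather than a period.

repeated phrase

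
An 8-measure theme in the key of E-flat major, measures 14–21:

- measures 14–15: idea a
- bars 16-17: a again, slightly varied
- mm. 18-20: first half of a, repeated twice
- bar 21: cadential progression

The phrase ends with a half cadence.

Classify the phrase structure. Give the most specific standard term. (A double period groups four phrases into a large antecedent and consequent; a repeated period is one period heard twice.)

Basic idea (bars 14-15) + its repetition (bars 16–17) form the presentation; fragmentation and cadence (mm. 18-21) form the continuation — the 8-bar whole is a sentence.

sentence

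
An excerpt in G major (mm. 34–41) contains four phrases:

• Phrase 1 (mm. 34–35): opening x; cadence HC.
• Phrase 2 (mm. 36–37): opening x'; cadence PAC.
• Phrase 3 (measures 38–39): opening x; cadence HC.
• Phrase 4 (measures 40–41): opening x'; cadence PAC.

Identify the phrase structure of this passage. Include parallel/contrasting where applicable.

The cadence pattern HC–PAC–HC–PAC is weak–strong twice, and phrases 3–4 restate phrases 1–2: a period heard twice, not a double period (which would end weakly at phrase 2).

repeated period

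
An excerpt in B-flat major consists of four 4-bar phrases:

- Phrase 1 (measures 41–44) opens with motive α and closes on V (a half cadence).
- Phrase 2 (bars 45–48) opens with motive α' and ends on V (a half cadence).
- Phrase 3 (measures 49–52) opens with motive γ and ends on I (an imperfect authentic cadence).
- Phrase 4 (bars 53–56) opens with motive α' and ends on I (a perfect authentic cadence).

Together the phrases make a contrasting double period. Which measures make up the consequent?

In a double period the first pair of phrases (ending half cadence) is the large antecedent and the second pair (ending perfect authentic cadence) is the large consequent; the consequent is measures 49–56.

measures 49–56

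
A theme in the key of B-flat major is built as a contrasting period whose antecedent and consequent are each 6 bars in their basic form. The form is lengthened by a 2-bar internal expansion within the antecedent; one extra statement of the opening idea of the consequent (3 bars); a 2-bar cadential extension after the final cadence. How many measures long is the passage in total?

19 measures

Basic contrasting period: 6 + 6 = 12 bars.
12 (basic form) + 2 (internal expansion) + 3 (extra statement) + 2 (cadential extension) = 19.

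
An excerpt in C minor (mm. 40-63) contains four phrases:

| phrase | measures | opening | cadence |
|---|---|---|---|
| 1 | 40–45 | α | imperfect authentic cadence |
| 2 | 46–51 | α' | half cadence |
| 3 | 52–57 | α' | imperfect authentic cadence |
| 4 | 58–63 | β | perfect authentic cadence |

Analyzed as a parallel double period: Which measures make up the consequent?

measures 52–63

In a double period the four phrases pair into a large antecedent (phrases 1–2, ending half cadence) and a large consequent (phrases 3–4, ending perfect authentic cadence). The consequent spans bars 52-63.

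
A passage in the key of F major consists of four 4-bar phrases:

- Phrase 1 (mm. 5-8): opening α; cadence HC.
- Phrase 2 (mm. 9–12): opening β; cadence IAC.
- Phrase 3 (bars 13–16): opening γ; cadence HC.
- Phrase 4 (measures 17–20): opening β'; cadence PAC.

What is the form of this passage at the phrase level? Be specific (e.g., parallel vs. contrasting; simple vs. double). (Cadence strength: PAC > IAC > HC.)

Four phrases in two halves: the first half (mm. 5-12) ends with an imperfect authentic cadence, the second (measures 13–20) with a perfect authentic cadence — a large antecedent–consequent pair, i.e. a double period.
Phrase 3 begins with different material from phrase 1, making it contrasting.

contrasting double period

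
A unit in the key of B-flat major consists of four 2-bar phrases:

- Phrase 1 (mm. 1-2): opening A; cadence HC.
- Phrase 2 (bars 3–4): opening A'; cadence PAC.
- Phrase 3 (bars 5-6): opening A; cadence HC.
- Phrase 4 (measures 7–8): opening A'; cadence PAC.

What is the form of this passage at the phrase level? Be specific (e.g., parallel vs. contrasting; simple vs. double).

The cadence pattern HC–PAC–HC–PAC is weak–strong twice, and phrases 3–4 restate phrases 1–2: a period heard twice, not a double period (which would end weakly at phrase 2).

repeated period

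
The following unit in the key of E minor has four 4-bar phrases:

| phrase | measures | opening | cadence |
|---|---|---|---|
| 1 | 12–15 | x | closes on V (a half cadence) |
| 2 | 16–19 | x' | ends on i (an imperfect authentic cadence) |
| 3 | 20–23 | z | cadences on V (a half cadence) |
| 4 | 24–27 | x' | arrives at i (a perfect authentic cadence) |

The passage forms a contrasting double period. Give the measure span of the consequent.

In a double period the four phrases pair into a large antecedent (phrases 1–2, ending imperfect authentic cadence) and a large consequent (phrases 3–4, ending perfect authentic cadence). The consequent spans mm. 20–27.

measures 20–27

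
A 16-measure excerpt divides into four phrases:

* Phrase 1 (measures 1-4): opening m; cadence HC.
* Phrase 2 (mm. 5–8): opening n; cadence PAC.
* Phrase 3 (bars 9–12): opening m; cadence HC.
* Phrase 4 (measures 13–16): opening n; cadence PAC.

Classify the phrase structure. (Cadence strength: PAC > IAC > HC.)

repeated period

The cadence pattern HC–PAC–HC–PAC is weak–strong twice, and phrases 3–4 restate phrases 1–2: a period heard twice, not a double period (which would end weakly at phrase 2).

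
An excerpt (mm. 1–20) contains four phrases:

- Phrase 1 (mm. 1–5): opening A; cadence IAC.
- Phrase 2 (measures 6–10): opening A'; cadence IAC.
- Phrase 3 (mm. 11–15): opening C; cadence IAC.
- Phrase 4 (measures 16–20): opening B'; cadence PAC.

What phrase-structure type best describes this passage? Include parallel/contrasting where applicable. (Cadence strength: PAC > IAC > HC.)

Four phrases in two halves: the first half (measures 1–10) ends with an imperfect authentic cadence, the second (bars 11–20) with a perfect authentic cadence — a large antecedent–consequent pair, i.e. a double period.
Phrase 3 begins with different material from phrase 1, making it contrasting.

contrasting double period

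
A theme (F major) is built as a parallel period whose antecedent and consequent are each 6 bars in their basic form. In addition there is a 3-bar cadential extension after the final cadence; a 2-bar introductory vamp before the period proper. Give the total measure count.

17 measures

Basic parallel period: 6 + 6 = 12 bars.
12 (basic form) + 3 (cadential extension) + 2 (introduction) = 17.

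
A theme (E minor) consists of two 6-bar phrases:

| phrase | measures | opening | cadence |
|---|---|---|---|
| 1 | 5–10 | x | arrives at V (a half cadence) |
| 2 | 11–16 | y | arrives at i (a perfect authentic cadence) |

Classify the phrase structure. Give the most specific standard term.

contrasting period

Phrase 1 ends with a half cadence (weaker) and phrase 2 with a perfect authentic cadence (stronger): antecedent + consequent = a period.
The two phrases open with different material (x / y), so the period is contrasting.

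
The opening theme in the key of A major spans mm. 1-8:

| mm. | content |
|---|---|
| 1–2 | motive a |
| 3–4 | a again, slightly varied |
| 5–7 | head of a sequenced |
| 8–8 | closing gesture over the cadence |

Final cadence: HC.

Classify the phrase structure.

Basic idea (mm. 1–2) + its repetition (mm. 3-4) form the presentation; fragmentation and cadence (measures 5–8) form the continuation — the 8-bar whole is a sentence.

sentence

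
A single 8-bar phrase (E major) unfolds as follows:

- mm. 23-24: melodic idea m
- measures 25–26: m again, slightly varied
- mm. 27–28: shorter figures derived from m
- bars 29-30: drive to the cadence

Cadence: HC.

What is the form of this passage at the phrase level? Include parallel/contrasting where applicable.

Basic idea (mm. 23–24) + its repetition (mm. 25–26) form the presentation; fragmentation and cadence (mm. 27–30) form the continuation — the 8-bar whole is a sentence.

sentence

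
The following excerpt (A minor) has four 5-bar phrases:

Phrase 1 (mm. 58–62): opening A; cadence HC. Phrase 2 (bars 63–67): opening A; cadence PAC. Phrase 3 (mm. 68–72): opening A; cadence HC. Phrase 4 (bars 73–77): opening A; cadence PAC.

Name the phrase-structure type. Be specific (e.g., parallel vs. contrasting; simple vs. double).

The cadence pattern HC–PAC–HC–PAC is weak–strong twice, and phrases 3–4 restate phrases 1–2: a period heard twice, not a double period (which would end weakly at phrase 2).

repeated period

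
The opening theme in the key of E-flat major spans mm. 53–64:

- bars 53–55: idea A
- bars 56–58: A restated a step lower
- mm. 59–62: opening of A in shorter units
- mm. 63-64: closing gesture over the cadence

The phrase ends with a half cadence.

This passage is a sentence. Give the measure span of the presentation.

The presentation of a sentence is the basic idea (bars 53–55) plus its repetition (bars 56-58); the presentation is therefore mm. 53-58.

measures 53–58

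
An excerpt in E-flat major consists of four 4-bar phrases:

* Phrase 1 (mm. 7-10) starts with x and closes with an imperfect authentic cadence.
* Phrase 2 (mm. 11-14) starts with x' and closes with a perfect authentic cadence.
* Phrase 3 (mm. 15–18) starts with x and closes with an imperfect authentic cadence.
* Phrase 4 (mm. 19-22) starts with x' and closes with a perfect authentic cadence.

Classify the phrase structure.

repeated period

The cadence pattern IAC–PAC–IAC–PAC is weak–strong twice, and phrases 3–4 restate phrases 1–2: a period heard twice, not a double period (which would end weakly at phrase 2).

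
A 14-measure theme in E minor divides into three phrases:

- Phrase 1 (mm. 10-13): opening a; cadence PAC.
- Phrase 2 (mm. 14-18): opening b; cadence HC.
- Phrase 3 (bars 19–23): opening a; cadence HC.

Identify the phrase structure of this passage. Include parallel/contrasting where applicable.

The final phrase closes with a half cadence, which is not stronger than the preceding half cadence; the 3 phrases lack an overall antecedent–consequent design and so form a phrase group.

phrase group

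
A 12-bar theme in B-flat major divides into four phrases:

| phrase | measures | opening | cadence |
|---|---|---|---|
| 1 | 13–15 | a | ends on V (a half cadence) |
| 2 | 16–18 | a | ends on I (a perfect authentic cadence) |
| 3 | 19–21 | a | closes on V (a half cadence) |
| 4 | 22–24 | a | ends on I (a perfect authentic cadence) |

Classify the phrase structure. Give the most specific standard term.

The cadence pattern HC–PAC–HC–PAC is weak–strong twice, and phrases 3–4 restate phrases 1–2: a period heard twice, not a double period (which would end weakly at phrase 2).

repeated period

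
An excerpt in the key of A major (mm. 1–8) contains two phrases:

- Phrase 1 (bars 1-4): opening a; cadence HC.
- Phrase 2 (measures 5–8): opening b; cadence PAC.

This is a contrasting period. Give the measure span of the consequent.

measures 5–8

The phrase ending with the weaker cadence (half cadence) is the antecedent; the one ending more conclusively (perfect authentic cadence) is the consequent. The consequent is measures 5–8.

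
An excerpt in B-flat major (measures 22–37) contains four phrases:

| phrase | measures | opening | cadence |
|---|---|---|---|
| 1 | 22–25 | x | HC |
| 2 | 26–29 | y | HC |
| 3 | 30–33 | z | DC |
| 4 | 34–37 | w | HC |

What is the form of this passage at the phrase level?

Phrase 4 ends with a half cadence, no stronger than phrase 2's half cadence, so the four phrases do not form a double period; nor do phrases 3–4 duplicate 1–2, so it is not a repeated period. With no phrase reaching a conclusive cadence, the passage is a phrase group.

phrase group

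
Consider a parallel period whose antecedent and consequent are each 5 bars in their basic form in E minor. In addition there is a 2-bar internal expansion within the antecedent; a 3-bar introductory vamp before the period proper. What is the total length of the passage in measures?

15 measures

Basic parallel period: 5 + 5 = 10 bars.
10 (basic form) + 2 (internal expansion) + 3 (introduction) = 15.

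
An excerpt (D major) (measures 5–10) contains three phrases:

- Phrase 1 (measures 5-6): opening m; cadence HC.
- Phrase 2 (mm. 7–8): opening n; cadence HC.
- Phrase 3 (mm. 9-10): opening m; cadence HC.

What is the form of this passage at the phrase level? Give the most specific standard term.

The final phrase closes with a half cadence, which is not stronger than the preceding half cadence; the 3 phrases lack an overall antecedent–consequent design and so form a phrase group.

phrase group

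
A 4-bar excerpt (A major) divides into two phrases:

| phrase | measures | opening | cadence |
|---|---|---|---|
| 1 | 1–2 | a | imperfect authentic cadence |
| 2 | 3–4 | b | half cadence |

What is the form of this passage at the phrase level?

phrase group

The second phrase closes with a half cadence, which is not stronger than the first phrase's imperfect authentic cadence; without a weak→strong cadential pair there is no antecedent–consequent relationship, so this is a phrase group rather than a period.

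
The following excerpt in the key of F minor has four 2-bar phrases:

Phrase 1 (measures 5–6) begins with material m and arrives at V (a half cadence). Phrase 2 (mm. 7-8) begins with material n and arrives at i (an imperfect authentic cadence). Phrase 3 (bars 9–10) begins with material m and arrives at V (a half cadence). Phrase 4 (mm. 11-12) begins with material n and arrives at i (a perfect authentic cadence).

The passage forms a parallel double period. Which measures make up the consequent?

measures 9–12

In a double period the first pair of phrases (ending imperfect authentic cadence) is the large antecedent and the second pair (ending perfect authentic cadence) is the large consequent; the consequent is measures 9–12.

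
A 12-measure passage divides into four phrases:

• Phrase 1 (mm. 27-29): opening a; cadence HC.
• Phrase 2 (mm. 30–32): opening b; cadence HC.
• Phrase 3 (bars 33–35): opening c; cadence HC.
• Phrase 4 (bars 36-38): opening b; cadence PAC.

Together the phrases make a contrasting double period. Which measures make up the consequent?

In a double period the first pair of phrases (ending half cadence) is the large antecedent and the second pair (ending perfect authentic cadence) is the large consequent; the consequent is measures 33–38.

measures 33–38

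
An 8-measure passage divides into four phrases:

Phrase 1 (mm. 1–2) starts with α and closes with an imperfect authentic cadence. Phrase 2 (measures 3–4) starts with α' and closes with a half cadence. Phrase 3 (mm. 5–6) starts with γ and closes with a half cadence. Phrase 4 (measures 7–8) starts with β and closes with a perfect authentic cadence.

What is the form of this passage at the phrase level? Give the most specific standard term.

contrasting double period

Four phrases in two halves: the first half (mm. 1–4) ends with a half cadence, the second (mm. 5–8) with a perfect authentic cadence — a large antecedent–consequent pair, i.e. a double period.
Phrase 3 begins with different material from phrase 1, making it contrasting.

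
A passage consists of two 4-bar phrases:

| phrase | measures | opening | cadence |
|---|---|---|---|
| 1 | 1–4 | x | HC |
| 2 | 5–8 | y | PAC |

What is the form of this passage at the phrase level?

Phrase 1 ends with a half cadence (weaker) and phrase 2 with a perfect authentic cadence (stronger): antecedent + consequent = a period.
The two phrases open with different material (x / y), so the period is contrasting.

contrasting period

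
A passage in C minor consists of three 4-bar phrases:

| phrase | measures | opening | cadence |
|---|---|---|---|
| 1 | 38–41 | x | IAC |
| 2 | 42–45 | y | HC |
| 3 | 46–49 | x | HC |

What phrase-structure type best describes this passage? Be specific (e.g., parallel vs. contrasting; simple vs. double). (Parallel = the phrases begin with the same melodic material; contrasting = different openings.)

phrase group

The final phrase closes with a half cadence, which is not stronger than the preceding half cadence; the 3 phrases lack an overall antecedent–consequent design and so form a phrase group.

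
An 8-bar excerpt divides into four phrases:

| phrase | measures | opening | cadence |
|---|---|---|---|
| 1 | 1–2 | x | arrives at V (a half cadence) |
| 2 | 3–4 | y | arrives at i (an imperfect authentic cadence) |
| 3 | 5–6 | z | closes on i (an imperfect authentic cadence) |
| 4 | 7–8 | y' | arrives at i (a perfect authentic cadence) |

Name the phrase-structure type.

Four phrases in two halves: the first half (mm. 1-4) ends with an imperfect authentic cadence, the second (mm. 5–8) with a perfect authentic cadence — a large antecedent–consequent pair, i.e. a double period.
Phrase 3 begins with different material from phrase 1, making it contrasting.

contrasting double period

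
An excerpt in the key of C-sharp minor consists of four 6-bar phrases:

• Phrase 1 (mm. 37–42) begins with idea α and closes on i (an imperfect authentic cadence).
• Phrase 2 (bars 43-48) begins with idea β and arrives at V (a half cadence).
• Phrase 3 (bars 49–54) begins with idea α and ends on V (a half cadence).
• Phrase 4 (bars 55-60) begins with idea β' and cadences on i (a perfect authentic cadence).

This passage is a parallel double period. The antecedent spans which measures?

In a double period the four phrases pair into a large antecedent (phrases 1–2, ending half cadence) and a large consequent (phrases 3–4, ending perfect authentic cadence). The antecedent spans mm. 37-48.

measures 37–48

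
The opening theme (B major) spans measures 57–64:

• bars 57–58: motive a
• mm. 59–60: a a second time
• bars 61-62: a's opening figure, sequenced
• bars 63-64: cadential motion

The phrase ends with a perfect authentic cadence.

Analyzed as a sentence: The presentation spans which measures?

The presentation of a sentence is the basic idea (mm. 57–58) plus its repetition (measures 59-60); the presentation is therefore bars 57–60.

measures 57–60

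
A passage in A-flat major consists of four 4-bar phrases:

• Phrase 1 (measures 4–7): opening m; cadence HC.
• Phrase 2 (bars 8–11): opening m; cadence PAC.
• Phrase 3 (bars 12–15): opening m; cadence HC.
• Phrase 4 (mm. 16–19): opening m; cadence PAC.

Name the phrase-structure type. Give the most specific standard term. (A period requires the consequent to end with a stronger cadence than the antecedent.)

repeated period

The cadence pattern HC–PAC–HC–PAC is weak–strong twice, and phrases 3–4 restate phrases 1–2: a period heard twice, not a double period (which would end weakly at phrase 2).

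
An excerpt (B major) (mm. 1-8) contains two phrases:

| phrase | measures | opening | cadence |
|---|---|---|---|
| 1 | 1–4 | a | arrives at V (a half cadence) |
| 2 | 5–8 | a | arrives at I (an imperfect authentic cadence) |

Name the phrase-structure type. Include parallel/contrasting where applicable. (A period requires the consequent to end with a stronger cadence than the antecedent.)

parallel period

Phrase 1 ends with a half cadence (weaker) and phrase 2 with an imperfect authentic cadence (stronger): antecedent + consequent = a period.
The two phrases open with the same material (a / a), so the period is parallel.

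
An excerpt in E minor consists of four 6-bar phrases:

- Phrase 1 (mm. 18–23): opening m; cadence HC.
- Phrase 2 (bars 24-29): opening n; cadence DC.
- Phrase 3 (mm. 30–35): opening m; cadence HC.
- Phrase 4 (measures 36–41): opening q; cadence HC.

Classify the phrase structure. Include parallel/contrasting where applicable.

Phrase 4 ends with a half cadence, no stronger than phrase 2's deceptive cadence, so the four phrases do not form a double period; nor do phrases 3–4 duplicate 1–2, so it is not a repeated period. With no phrase reaching a conclusive cadence, the passage is a phrase group.

phrase group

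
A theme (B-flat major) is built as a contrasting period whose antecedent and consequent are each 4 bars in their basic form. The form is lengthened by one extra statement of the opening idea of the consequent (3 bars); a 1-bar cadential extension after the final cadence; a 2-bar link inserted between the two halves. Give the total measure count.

Basic contrasting period: 4 + 4 = 8 bars.
8 (basic form) + 3 (extra statement) + 1 (cadential extension) + 2 (link) = 14.

14 measures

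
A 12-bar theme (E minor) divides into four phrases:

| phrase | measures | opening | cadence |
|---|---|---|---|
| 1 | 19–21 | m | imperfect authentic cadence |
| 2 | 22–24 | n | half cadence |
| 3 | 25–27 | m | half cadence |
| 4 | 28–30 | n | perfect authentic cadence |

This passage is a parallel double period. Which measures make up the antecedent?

In a double period the four phrases pair into a large antecedent (phrases 1–2, ending half cadence) and a large consequent (phrases 3–4, ending perfect authentic cadence). The antecedent spans bars 19–24.

measures 19–24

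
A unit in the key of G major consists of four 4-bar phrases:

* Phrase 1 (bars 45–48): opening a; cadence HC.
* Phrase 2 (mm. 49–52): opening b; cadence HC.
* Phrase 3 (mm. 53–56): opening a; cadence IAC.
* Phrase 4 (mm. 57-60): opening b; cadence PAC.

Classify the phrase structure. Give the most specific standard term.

Four phrases in two halves: the first half (measures 45–52) ends with a half cadence, the second (bars 53-60) with a perfect authentic cadence — a large antecedent–consequent pair, i.e. a double period.
Phrase 3 begins with the same material as phrase 1, making it parallel.

parallel double period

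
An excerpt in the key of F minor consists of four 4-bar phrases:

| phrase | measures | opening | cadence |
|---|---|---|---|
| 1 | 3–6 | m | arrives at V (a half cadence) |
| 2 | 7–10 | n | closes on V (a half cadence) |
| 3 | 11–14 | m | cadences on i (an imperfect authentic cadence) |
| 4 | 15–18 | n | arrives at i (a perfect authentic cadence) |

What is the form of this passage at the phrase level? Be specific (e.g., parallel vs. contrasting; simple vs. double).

Four phrases in two halves: the first half (measures 3-10) ends with a half cadence, the second (mm. 11-18) with a perfect authentic cadence — a large antecedent–consequent pair, i.e. a double period.
Phrase 3 begins with the same material as phrase 1, making it parallel.

parallel double period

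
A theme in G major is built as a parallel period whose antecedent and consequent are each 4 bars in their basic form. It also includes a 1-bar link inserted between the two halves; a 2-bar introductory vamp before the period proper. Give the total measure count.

Basic parallel period: 4 + 4 = 8 bars.
8 (basic form) + 1 (link) + 2 (introduction) = 11.

11 measures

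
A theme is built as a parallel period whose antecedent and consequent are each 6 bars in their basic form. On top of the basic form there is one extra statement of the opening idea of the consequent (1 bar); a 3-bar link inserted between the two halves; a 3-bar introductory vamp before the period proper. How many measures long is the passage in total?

19 measures

Basic parallel period: 6 + 6 = 12 bars.
12 (basic form) + 1 (extra statement) + 3 (link) + 3 (introduction) = 19.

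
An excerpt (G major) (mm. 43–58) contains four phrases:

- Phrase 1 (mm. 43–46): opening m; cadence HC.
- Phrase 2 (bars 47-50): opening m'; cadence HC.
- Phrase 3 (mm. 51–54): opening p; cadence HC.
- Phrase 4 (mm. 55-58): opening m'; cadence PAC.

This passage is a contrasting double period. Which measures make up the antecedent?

In a double period the four phrases pair into a large antecedent (phrases 1–2, ending half cadence) and a large consequent (phrases 3–4, ending perfect authentic cadence). The antecedent spans mm. 43-50.

measures 43–50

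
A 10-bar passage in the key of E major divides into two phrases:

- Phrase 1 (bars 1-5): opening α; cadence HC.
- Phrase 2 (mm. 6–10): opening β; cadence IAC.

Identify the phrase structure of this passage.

Phrase 1 ends with a half cadence (weaker) and phrase 2 with an imperfect authentic cadence (stronger): antecedent + consequent = a period.
The two phrases open with different material (α / β), so the period is contrasting.

contrasting period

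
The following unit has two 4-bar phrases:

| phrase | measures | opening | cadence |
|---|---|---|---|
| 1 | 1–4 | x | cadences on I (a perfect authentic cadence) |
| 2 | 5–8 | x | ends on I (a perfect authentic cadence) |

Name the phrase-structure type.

Both phrases have the same opening (x) and the same cadence (perfect authentic cadence): the second is a restatement, not a consequent, so this is a repeated phrase rather than a period.

repeated phrase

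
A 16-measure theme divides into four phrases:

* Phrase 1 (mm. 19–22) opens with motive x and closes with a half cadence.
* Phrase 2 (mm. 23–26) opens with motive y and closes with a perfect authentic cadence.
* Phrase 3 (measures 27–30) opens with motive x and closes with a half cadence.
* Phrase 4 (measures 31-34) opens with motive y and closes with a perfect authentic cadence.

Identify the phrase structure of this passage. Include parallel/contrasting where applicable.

The cadence pattern HC–PAC–HC–PAC is weak–strong twice, and phrases 3–4 restate phrases 1–2: a period heard twice, not a double period (which would end weakly at phrase 2).

repeated period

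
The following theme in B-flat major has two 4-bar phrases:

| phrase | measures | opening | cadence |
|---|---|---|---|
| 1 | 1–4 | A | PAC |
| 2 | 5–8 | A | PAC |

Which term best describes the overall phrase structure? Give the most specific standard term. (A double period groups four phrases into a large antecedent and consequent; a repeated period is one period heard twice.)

repeated phrase

Both phrases have the same opening (A) and the same cadence (perfect authentic cadence): the second is a restatement, not a consequent, so this is a repeated phrase rather than a period.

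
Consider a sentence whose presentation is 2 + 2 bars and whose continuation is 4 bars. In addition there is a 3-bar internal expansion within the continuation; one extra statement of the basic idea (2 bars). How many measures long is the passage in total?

Basic sentence: 2 + 2 + 4 = 8 bars.
8 (basic form) + 3 (internal expansion) + 2 (extra statement) = 13.

13 measures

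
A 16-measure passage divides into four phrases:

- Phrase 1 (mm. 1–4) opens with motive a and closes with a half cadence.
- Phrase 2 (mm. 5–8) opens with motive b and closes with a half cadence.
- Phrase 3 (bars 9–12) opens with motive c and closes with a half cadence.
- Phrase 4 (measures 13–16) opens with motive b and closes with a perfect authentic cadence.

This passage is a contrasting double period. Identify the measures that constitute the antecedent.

In a double period the four phrases pair into a large antecedent (phrases 1–2, ending half cadence) and a large consequent (phrases 3–4, ending perfect authentic cadence). The antecedent spans bars 1-8.

measures 1–8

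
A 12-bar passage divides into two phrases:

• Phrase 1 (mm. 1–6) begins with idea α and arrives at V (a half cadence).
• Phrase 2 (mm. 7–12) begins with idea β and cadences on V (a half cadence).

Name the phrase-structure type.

phrase group

The second phrase closes with a half cadence, which is not stronger than the first phrase's half cadence; without a weak→strong cadential pair there is no antecedent–consequent relationship, so this is a phrase group rather than a period.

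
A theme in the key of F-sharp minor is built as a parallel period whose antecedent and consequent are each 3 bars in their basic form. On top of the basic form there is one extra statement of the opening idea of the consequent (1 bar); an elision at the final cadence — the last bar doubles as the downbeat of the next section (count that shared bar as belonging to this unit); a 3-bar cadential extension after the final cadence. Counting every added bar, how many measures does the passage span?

10 measures

Basic parallel period: 3 + 3 = 6 bars.
6 (basic form) + 1 (extra statement) + 3 (cadential extension) = 10.
The elision shares a bar with the next section but does not change this unit's count.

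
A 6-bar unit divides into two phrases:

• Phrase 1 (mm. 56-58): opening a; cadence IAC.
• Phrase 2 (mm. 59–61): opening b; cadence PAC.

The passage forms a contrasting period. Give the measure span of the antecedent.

The antecedent is the phrase ending with the weaker cadence (imperfect authentic cadence, phrase 1) and the consequent the one ending more conclusively (perfect authentic cadence, phrase 2); the antecedent is mm. 56–58.

measures 56–58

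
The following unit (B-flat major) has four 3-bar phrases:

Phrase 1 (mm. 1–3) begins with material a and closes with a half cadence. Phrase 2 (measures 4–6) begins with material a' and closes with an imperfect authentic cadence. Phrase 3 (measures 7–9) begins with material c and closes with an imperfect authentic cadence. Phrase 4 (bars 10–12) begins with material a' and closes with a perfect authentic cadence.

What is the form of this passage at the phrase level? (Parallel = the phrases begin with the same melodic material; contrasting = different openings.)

Four phrases in two halves: the first half (mm. 1–6) ends with an imperfect authentic cadence, the second (measures 7-12) with a perfect authentic cadence — a large antecedent–consequent pair, i.e. a double period.
Phrase 3 begins with different material from phrase 1, making it contrasting.

contrasting double period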